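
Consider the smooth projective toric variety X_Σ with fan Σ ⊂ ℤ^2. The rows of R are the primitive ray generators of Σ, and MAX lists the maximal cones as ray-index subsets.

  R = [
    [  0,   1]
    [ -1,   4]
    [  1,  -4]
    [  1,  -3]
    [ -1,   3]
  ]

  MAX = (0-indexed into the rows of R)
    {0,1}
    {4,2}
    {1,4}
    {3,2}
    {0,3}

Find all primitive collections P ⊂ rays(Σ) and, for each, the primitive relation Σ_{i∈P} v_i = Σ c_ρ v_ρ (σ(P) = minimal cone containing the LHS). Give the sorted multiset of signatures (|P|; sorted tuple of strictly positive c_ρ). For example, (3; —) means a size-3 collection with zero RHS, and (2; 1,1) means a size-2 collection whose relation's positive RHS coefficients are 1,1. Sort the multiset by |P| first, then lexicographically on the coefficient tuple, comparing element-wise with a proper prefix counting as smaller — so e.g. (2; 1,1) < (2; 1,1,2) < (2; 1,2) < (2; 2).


5 minimal non-faces of Δ(Σ) (on 5 rays):

  • {1,2}:  v_{1} + v_{2} = 0  ⟹  sig = (2; —)
  • {3,4}:  v_{3} + v_{4} = 0  ⟹  sig = (2; —)
  • {0,2}:  v_{0} + v_{2} = v_{3}  ⟹  sig = (2; 1)
  • {0,4}:  v_{0} + v_{4} = v_{1}  ⟹  sig = (2; 1)
  • {1,3}:  v_{1} + v_{3} = v_{0}  ⟹  sig = (2; 1)

so the primitive-relation signature multiset is
[(2; —), (2; —), (2; 1), (2; 1), (2; 1)]


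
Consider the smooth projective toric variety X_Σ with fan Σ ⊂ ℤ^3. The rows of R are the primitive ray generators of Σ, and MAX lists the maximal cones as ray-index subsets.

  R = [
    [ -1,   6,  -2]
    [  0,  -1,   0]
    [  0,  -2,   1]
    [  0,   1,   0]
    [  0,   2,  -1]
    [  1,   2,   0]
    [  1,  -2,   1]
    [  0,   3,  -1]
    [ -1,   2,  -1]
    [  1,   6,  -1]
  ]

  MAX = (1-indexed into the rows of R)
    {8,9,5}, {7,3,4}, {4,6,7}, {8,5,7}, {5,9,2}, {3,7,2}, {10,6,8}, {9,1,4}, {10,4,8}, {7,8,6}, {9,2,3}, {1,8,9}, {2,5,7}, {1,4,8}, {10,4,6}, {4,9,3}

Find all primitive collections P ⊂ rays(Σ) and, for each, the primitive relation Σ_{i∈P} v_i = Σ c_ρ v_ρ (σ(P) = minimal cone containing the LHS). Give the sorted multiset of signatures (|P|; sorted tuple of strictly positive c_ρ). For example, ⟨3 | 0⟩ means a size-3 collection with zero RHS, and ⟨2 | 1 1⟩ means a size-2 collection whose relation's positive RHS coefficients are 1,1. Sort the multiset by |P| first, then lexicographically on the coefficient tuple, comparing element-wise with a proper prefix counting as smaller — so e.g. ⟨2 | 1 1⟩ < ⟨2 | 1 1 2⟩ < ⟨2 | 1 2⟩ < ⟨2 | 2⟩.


|primitive collections| = 24. Relations:

  P={2,4}:  v_{2} + v_{4} = 0  so sig = ⟨2 | 0⟩
  P={3,5}:  v_{3} + v_{5} = 0  so sig = ⟨2 | 0⟩
  P={7,9}:  v_{7} + v_{9} = 0  so sig = ⟨2 | 0⟩
  P={2,8}:  v_{2} + v_{8} = v_{5}  so sig = ⟨2 | 1⟩
  P={3,8}:  v_{3} + v_{8} = v_{4}  so sig = ⟨2 | 1⟩
  P={4,5}:  v_{4} + v_{5} = v_{8}  so sig = ⟨2 | 1⟩
  P={1,2}:  v_{1} + v_{2} = v_{8} + v_{9}  so sig = ⟨2 | 1 1⟩
  P={1,7}:  v_{1} + v_{7} = v_{4} + v_{8}  so sig = ⟨2 | 1 1⟩
  P={2,6}:  v_{2} + v_{6} = v_{7} + v_{8}  so sig = ⟨2 | 1 1⟩
  P={2,10}:  v_{2} + v_{10} = v_{6} + v_{8}  so sig = ⟨2 | 1 1⟩
  P={6,9}:  v_{6} + v_{9} = v_{4} + v_{8}  so sig = ⟨2 | 1 1⟩
  P={1,3}:  v_{1} + v_{3} = 2·v_{4} + v_{9}  so sig = ⟨2 | 1 2⟩
  P={1,5}:  v_{1} + v_{5} = 2·v_{8} + v_{9}  so sig = ⟨2 | 1 2⟩
  P={3,6}:  v_{3} + v_{6} = 2·v_{4} + v_{7}  so sig = ⟨2 | 1 2⟩
  P={3,10}:  v_{3} + v_{10} = 2·v_{4} + v_{6}  so sig = ⟨2 | 1 2⟩
  P={5,6}:  v_{5} + v_{6} = v_{7} + 2·v_{8}  so sig = ⟨2 | 1 2⟩
  P={5,10}:  v_{5} + v_{10} = v_{6} + 2·v_{8}  so sig = ⟨2 | 1 2⟩
  P={7,10}:  v_{7} + v_{10} = 2·v_{6}  so sig = ⟨2 | 2⟩
  P={1,6}:  v_{1} + v_{6} = 2·v_{4} + 2·v_{8}  so sig = ⟨2 | 2 2⟩
  P={9,10}:  v_{9} + v_{10} = 2·v_{4} + 2·v_{8}  so sig = ⟨2 | 2 2⟩
  P={1,10}:  v_{1} + v_{10} = 3·v_{4} + 3·v_{8}  so sig = ⟨2 | 3 3⟩
  P={4,6,8}:  v_{4} + v_{6} + v_{8} = v_{10}  so sig = ⟨3 | 1⟩
  P={4,7,8}:  v_{4} + v_{7} + v_{8} = v_{6}  so sig = ⟨3 | 1⟩
  P={4,8,9}:  v_{4} + v_{8} + v_{9} = v_{1}  so sig = ⟨3 | 1⟩

Sorted signature multiset PRS(X):
[⟨2 | 0⟩, ⟨2 | 0⟩, ⟨2 | 0⟩, ⟨2 | 1⟩, ⟨2 | 1⟩, ⟨2 | 1⟩, ⟨2 | 1 1⟩, ⟨2 | 1 1⟩, ⟨2 | 1 1⟩, ⟨2 | 1 1⟩, ⟨2 | 1 1⟩, ⟨2 | 1 2⟩, ⟨2 | 1 2⟩, ⟨2 | 1 2⟩, ⟨2 | 1 2⟩, ⟨2 | 1 2⟩, ⟨2 | 1 2⟩, ⟨2 | 2⟩, ⟨2 | 2 2⟩, ⟨2 | 2 2⟩, ⟨2 | 3 3⟩, ⟨3 | 1⟩, ⟨3 | 1⟩, ⟨3 | 1⟩]


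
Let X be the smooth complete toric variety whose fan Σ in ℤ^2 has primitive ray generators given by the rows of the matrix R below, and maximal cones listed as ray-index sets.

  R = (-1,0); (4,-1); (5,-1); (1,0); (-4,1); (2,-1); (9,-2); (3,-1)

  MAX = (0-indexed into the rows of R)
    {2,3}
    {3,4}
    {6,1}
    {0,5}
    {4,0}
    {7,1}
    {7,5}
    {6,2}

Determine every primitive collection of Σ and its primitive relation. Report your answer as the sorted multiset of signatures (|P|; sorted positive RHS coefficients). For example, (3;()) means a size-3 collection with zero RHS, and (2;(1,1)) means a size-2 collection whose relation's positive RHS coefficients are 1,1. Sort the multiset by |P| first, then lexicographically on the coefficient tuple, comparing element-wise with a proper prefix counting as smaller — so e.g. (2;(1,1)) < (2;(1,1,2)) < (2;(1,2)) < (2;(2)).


20 minimal non-faces of Δ(Σ) (on 8 rays):

  {0,3}:  v_{0} + v_{3} = 0  ⟹  sig = (2;())
  {1,4}:  v_{1} + v_{4} = 0  ⟹  sig = (2;())
  {0,1}:  v_{0} + v_{1} = v_{7}  ⟹  sig = (2;(1))
  {0,2}:  v_{0} + v_{2} = v_{1}  ⟹  sig = (2;(1))
  {0,7}:  v_{0} + v_{7} = v_{5}  ⟹  sig = (2;(1))
  {1,2}:  v_{1} + v_{2} = v_{6}  ⟹  sig = (2;(1))
  {1,3}:  v_{1} + v_{3} = v_{2}  ⟹  sig = (2;(1))
  {2,4}:  v_{2} + v_{4} = v_{3}  ⟹  sig = (2;(1))
  {3,5}:  v_{3} + v_{5} = v_{7}  ⟹  sig = (2;(1))
  {3,7}:  v_{3} + v_{7} = v_{1}  ⟹  sig = (2;(1))
  {4,6}:  v_{4} + v_{6} = v_{2}  ⟹  sig = (2;(1))
  {4,7}:  v_{4} + v_{7} = v_{0}  ⟹  sig = (2;(1))
  {2,5}:  v_{2} + v_{5} = v_{1} + v_{7}  ⟹  sig = (2;(1,1))
  {5,6}:  v_{5} + v_{6} = 2·v_{1} + v_{7}  ⟹  sig = (2;(1,2))
  {0,6}:  v_{0} + v_{6} = 2·v_{1}  ⟹  sig = (2;(2))
  {1,5}:  v_{1} + v_{5} = 2·v_{7}  ⟹  sig = (2;(2))
  {2,7}:  v_{2} + v_{7} = 2·v_{1}  ⟹  sig = (2;(2))
  {3,6}:  v_{3} + v_{6} = 2·v_{2}  ⟹  sig = (2;(2))
  {4,5}:  v_{4} + v_{5} = 2·v_{0}  ⟹  sig = (2;(2))
  {6,7}:  v_{6} + v_{7} = 3·v_{1}  ⟹  sig = (2;(3))

Signatures (|P|; sorted positive RHS coefficients), sorted:
    |P|=2: 20 collections, coeffs (), (), (1), (1), (1), (1), (1), (1), (1), (1), (1), (1), (1,1), (1,2), (2), (2), (2), (2), (2), (3)


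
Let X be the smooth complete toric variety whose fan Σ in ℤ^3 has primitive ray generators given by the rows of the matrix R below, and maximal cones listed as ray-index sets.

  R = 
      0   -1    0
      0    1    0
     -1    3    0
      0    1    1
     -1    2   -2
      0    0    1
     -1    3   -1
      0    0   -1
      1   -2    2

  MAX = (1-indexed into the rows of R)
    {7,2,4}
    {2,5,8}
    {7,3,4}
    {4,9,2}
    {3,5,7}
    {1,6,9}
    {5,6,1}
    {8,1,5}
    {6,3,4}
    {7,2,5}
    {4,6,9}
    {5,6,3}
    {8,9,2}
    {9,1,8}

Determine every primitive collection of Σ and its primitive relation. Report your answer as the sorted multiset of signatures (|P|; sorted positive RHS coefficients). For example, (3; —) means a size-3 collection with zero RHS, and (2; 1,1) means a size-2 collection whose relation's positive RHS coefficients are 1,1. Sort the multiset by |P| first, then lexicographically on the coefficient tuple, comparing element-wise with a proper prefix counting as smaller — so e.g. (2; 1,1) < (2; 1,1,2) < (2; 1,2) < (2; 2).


Σ has 15 primitive collections:

  P={1,2}:  v_{1} + v_{2} = 0  →  sig = (2; —)
  P={5,9}:  v_{5} + v_{9} = 0  →  sig = (2; —)
  P={6,8}:  v_{6} + v_{8} = 0  →  sig = (2; —)
  P={1,4}:  v_{1} + v_{4} = v_{6}  →  sig = (2; 1)
  P={2,6}:  v_{2} + v_{6} = v_{4}  →  sig = (2; 1)
  P={3,8}:  v_{3} + v_{8} = v_{7}  →  sig = (2; 1)
  P={4,5}:  v_{4} + v_{5} = v_{7}  →  sig = (2; 1)
  P={4,8}:  v_{4} + v_{8} = v_{2}  →  sig = (2; 1)
  P={6,7}:  v_{6} + v_{7} = v_{3}  →  sig = (2; 1)
  P={7,9}:  v_{7} + v_{9} = v_{4}  →  sig = (2; 1)
  P={1,7}:  v_{1} + v_{7} = v_{5} + v_{6}  →  sig = (2; 1,1)
  P={2,3}:  v_{2} + v_{3} = v_{4} + v_{7}  →  sig = (2; 1,1)
  P={3,9}:  v_{3} + v_{9} = v_{4} + v_{6}  →  sig = (2; 1,1)
  P={7,8}:  v_{7} + v_{8} = v_{2} + v_{5}  →  sig = (2; 1,1)
  P={1,3}:  v_{1} + v_{3} = v_{5} + 2·v_{6}  →  sig = (2; 1,2)

so the primitive-relation signature multiset is
[(2; —), (2; —), (2; —), (2; 1), (2; 1), (2; 1), (2; 1), (2; 1), (2; 1), (2; 1), (2; 1,1), (2; 1,1), (2; 1,1), (2; 1,1), (2; 1,2)]


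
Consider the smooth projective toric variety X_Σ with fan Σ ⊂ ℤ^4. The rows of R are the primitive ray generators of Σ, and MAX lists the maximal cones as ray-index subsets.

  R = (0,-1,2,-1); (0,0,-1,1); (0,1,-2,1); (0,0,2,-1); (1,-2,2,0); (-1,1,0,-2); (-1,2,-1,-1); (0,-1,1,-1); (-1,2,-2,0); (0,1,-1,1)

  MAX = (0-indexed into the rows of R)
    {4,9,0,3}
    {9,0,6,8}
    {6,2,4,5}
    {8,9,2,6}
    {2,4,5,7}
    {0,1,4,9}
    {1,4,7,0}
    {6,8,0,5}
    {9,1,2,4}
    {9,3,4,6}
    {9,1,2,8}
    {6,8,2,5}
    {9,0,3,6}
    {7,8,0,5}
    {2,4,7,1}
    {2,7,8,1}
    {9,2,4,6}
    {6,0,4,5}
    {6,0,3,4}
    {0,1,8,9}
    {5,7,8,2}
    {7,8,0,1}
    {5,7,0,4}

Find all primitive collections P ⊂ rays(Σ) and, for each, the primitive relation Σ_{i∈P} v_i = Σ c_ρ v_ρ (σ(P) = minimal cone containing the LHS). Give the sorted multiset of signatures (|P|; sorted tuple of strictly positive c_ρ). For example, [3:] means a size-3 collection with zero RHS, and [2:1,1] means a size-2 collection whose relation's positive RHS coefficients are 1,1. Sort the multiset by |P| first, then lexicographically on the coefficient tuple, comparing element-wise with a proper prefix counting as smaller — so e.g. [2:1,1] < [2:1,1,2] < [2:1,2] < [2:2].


|primitive collections| = 13. Relations:

  P={0,2}:  v_{0} + v_{2} = 0  ⟹  sig = [2:]
  P={4,8}:  v_{4} + v_{8} = 0  ⟹  sig = [2:]
  P={7,9}:  v_{7} + v_{9} = 0  ⟹  sig = [2:]
  P={1,6}:  v_{1} + v_{6} = v_{8}  ⟹  sig = [2:1]
  P={5,9}:  v_{5} + v_{9} = v_{6}  ⟹  sig = [2:1]
  P={6,7}:  v_{6} + v_{7} = v_{5}  ⟹  sig = [2:1]
  P={1,3}:  v_{1} + v_{3} = v_{0} + v_{9}  ⟹  sig = [2:1,1]
  P={1,5}:  v_{1} + v_{5} = v_{7} + v_{8}  ⟹  sig = [2:1,1]
  P={2,3}:  v_{2} + v_{3} = v_{4} + v_{6} + v_{9}  ⟹  sig = [2:1,1,1]
  P={3,7}:  v_{3} + v_{7} = v_{0} + v_{4} + v_{6}  ⟹  sig = [2:1,1,1]
  P={3,8}:  v_{3} + v_{8} = v_{0} + v_{6} + v_{9}  ⟹  sig = [2:1,1,1]
  P={3,5}:  v_{3} + v_{5} = v_{0} + v_{4} + 2·v_{6}  ⟹  sig = [2:1,1,2]
  P={0,4,6,9}:  v_{0} + v_{4} + v_{6} + v_{9} = v_{3}  ⟹  sig = [4:1]

Signatures (|P|; sorted positive RHS coefficients), sorted:
    |P|=2: 12 collections, coeffs (), (), (), (1), (1), (1), (1,1), (1,1), (1,1,1), (1,1,1), (1,1,1), (1,1,2)
    |P|=4: 1 collection, coeffs (1)


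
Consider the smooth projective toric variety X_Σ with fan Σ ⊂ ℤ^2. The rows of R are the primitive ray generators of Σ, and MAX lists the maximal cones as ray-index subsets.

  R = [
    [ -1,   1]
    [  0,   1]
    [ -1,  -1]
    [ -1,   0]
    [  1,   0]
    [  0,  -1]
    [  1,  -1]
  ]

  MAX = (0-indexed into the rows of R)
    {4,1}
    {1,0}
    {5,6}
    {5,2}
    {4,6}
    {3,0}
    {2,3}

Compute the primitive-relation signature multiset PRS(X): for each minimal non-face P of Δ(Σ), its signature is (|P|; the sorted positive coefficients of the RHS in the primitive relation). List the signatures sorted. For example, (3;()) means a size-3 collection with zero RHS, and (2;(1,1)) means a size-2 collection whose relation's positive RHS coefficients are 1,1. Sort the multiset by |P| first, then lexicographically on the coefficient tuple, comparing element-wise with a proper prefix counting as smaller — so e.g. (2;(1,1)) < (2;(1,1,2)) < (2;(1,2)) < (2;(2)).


Δ(Σ) — 7 vertices, 14 min non-faces:

  P = {0,6}:  v_{0} + v_{6} = 0  ⟹  sig = (2;())
  P = {1,5}:  v_{1} + v_{5} = 0  ⟹  sig = (2;())
  P = {3,4}:  v_{3} + v_{4} = 0  ⟹  sig = (2;())
  P = {0,4}:  v_{0} + v_{4} = v_{1}  ⟹  sig = (2;(1))
  P = {0,5}:  v_{0} + v_{5} = v_{3}  ⟹  sig = (2;(1))
  P = {1,2}:  v_{1} + v_{2} = v_{3}  ⟹  sig = (2;(1))
  P = {1,3}:  v_{1} + v_{3} = v_{0}  ⟹  sig = (2;(1))
  P = {1,6}:  v_{1} + v_{6} = v_{4}  ⟹  sig = (2;(1))
  P = {2,4}:  v_{2} + v_{4} = v_{5}  ⟹  sig = (2;(1))
  P = {3,5}:  v_{3} + v_{5} = v_{2}  ⟹  sig = (2;(1))
  P = {3,6}:  v_{3} + v_{6} = v_{5}  ⟹  sig = (2;(1))
  P = {4,5}:  v_{4} + v_{5} = v_{6}  ⟹  sig = (2;(1))
  P = {0,2}:  v_{0} + v_{2} = 2·v_{3}  ⟹  sig = (2;(2))
  P = {2,6}:  v_{2} + v_{6} = 2·v_{5}  ⟹  sig = (2;(2))

Signatures (|P|; sorted positive RHS coefficients), sorted:
    (2;())
    (2;())
    (2;())
    (2;(1))
    (2;(1))
    (2;(1))
    (2;(1))
    (2;(1))
    (2;(1))
    (2;(1))
    (2;(1))
    (2;(1))
    (2;(2))
    (2;(2))


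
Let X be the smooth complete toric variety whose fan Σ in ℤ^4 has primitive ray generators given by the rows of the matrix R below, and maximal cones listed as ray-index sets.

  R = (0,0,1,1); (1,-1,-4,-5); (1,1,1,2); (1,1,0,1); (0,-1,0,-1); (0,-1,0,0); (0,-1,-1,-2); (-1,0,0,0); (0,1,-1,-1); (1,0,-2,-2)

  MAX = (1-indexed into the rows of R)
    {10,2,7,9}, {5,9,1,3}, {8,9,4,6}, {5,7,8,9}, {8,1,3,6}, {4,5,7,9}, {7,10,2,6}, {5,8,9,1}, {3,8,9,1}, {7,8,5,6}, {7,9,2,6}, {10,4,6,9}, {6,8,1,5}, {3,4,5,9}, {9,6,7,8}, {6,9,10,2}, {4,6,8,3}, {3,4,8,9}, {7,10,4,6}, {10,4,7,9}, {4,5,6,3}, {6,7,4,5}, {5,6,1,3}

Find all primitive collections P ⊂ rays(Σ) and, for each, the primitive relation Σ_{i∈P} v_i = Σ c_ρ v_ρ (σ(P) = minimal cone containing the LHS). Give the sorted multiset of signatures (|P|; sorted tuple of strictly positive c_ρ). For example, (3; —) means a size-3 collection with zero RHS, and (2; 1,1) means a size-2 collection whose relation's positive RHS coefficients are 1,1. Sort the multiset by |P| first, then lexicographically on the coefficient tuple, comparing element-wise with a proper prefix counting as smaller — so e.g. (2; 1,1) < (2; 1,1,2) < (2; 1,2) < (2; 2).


Δ(Σ) — 10 vertices, 20 min non-faces:

  • {1,4}:  v_{1} + v_{4} = v_{3}  ⟹  sig = (2; 1)
  • {1,7}:  v_{1} + v_{7} = v_{5}  ⟹  sig = (2; 1)
  • {1,2}:  v_{1} + v_{2} = v_{7} + v_{10}  ⟹  sig = (2; 1,1)
  • {1,10}:  v_{1} + v_{10} = v_{4} + v_{7}  ⟹  sig = (2; 1,1)
  • {3,7}:  v_{3} + v_{7} = v_{4} + v_{5}  ⟹  sig = (2; 1,1)
  • {2,3}:  v_{2} + v_{3} = v_{4} + v_{7} + v_{10}  ⟹  sig = (2; 1,1,1)
  • {2,5}:  v_{2} + v_{5} = 2·v_{7} + v_{10}  ⟹  sig = (2; 1,2)
  • {3,10}:  v_{3} + v_{10} = 2·v_{4} + v_{7}  ⟹  sig = (2; 1,2)
  • {5,10}:  v_{5} + v_{10} = v_{4} + 2·v_{7}  ⟹  sig = (2; 1,2)
  • {2,8}:  v_{2} + v_{8} = 3·v_{6} + v_{7} + 3·v_{9}  ⟹  sig = (2; 1,3,3)
  • {2,4}:  v_{2} + v_{4} = 2·v_{10}  ⟹  sig = (2; 2)
  • {8,10}:  v_{8} + v_{10} = 2·v_{6} + 2·v_{9}  ⟹  sig = (2; 2,2)
  • {1,6,9}:  v_{1} + v_{6} + v_{9} = 0  ⟹  sig = (3; —)
  • {4,5,8}:  v_{4} + v_{5} + v_{8} = 0  ⟹  sig = (3; —)
  • {3,5,8}:  v_{3} + v_{5} + v_{8} = v_{1}  ⟹  sig = (3; 1)
  • {3,6,9}:  v_{3} + v_{6} + v_{9} = v_{4}  ⟹  sig = (3; 1)
  • {5,6,9}:  v_{5} + v_{6} + v_{9} = v_{7}  ⟹  sig = (3; 1)
  • {4,7,8}:  v_{4} + v_{7} + v_{8} = v_{6} + v_{9}  ⟹  sig = (3; 1,1)
  • {4,6,7,9}:  v_{4} + v_{6} + v_{7} + v_{9} = v_{10}  ⟹  sig = (4; 1)
  • {6,7,9,10}:  v_{6} + v_{7} + v_{9} + v_{10} = v_{2}  ⟹  sig = (4; 1)

so the primitive-relation signature multiset is
[(2; 1), (2; 1), (2; 1,1), (2; 1,1), (2; 1,1), (2; 1,1,1), (2; 1,2), (2; 1,2), (2; 1,2), (2; 1,3,3), (2; 2), (2; 2,2), (3; —), (3; —), (3; 1), (3; 1), (3; 1), (3; 1,1), (4; 1), (4; 1)]


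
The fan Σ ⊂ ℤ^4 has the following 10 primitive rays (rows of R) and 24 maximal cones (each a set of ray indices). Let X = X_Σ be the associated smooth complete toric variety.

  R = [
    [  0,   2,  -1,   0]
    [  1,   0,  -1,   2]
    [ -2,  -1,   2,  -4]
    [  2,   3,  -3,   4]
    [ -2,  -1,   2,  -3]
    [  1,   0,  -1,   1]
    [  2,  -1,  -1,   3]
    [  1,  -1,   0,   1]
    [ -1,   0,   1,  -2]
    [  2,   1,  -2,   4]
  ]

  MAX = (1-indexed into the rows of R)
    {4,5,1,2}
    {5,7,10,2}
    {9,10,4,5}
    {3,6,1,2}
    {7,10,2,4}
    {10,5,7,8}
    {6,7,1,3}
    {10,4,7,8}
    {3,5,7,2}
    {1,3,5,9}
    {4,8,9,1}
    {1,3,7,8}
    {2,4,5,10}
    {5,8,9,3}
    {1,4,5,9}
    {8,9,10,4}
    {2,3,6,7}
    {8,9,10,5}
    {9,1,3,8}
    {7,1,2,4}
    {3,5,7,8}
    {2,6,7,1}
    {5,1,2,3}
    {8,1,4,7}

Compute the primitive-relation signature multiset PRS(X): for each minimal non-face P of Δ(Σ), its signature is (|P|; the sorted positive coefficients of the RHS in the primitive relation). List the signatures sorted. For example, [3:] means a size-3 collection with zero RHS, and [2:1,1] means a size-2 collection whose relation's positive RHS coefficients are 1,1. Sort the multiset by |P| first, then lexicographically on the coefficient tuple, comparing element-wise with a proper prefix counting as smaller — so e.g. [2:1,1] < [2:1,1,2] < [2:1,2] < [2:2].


Primitive collections (16):

  P = {2,9}:  v_{2} + v_{9} = 0  →  sig = [2:]
  P = {3,10}:  v_{3} + v_{10} = 0  →  sig = [2:]
  P = {1,10}:  v_{1} + v_{10} = v_{4}  →  sig = [2:1]
  P = {2,8}:  v_{2} + v_{8} = v_{7}  →  sig = [2:1]
  P = {3,4}:  v_{3} + v_{4} = v_{1}  →  sig = [2:1]
  P = {7,9}:  v_{7} + v_{9} = v_{8}  →  sig = [2:1]
  P = {5,6}:  v_{5} + v_{6} = v_{2} + v_{3}  →  sig = [2:1,1]
  P = {6,9}:  v_{6} + v_{9} = v_{1} + v_{3} + v_{7}  →  sig = [2:1,1,1]
  P = {6,10}:  v_{6} + v_{10} = v_{1} + v_{2} + v_{7}  →  sig = [2:1,1,1]
  P = {4,6}:  v_{4} + v_{6} = 2·v_{1} + v_{2} + v_{7}  →  sig = [2:1,1,2]
  P = {6,8}:  v_{6} + v_{8} = v_{1} + v_{3} + 2·v_{7}  →  sig = [2:1,1,2]
  P = {1,5,7}:  v_{1} + v_{5} + v_{7} = 0  →  sig = [3:]
  P = {1,5,8}:  v_{1} + v_{5} + v_{8} = v_{9}  →  sig = [3:1]
  P = {4,5,7}:  v_{4} + v_{5} + v_{7} = v_{10}  →  sig = [3:1]
  P = {4,5,8}:  v_{4} + v_{5} + v_{8} = v_{9} + v_{10}  →  sig = [3:1,1]
  P = {1,2,3,7}:  v_{1} + v_{2} + v_{3} + v_{7} = v_{6}  →  sig = [4:1]

Signatures (|P|; sorted positive RHS coefficients), sorted:
[[2:], [2:], [2:1], [2:1], [2:1], [2:1], [2:1,1], [2:1,1,1], [2:1,1,1], [2:1,1,2], [2:1,1,2], [3:], [3:1], [3:1], [3:1,1], [4:1]]


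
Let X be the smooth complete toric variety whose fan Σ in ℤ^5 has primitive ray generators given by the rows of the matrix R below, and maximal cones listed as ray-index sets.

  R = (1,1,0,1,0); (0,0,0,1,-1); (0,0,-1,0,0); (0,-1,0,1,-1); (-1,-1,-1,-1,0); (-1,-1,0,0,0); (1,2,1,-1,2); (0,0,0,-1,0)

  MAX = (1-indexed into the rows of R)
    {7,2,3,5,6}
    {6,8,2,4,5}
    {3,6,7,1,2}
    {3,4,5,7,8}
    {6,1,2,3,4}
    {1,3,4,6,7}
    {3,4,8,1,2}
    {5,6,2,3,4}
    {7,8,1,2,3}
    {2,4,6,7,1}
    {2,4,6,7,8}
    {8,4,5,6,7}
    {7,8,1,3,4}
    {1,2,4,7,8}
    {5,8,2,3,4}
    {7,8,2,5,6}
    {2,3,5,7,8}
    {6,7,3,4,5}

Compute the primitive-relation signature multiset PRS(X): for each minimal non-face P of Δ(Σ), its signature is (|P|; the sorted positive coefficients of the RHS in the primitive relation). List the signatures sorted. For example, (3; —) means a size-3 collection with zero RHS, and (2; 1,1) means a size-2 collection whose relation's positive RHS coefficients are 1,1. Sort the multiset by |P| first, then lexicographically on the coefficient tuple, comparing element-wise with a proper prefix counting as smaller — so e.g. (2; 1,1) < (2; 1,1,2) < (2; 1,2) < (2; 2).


5 collections generate NE(X_Σ); each relation:

  P={1,5}:  v_{1} + v_{5} = v_{3}  ⇒ sig = (2; 1)
  P={1,6,8}:  v_{1} + v_{6} + v_{8} = 0  ⇒ sig = (3; —)
  P={3,6,8}:  v_{3} + v_{6} + v_{8} = v_{5}  ⇒ sig = (3; 1)
  P={2,4,5,7}:  v_{2} + v_{4} + v_{5} + v_{7} = 0  ⇒ sig = (4; —)
  P={2,3,4,7}:  v_{2} + v_{3} + v_{4} + v_{7} = v_{1}  ⇒ sig = (4; 1)

Signatures (|P|; sorted positive RHS coefficients), sorted:
{ (2; 1),  (3; —),  (3; 1),  (4; —),  (4; 1) }


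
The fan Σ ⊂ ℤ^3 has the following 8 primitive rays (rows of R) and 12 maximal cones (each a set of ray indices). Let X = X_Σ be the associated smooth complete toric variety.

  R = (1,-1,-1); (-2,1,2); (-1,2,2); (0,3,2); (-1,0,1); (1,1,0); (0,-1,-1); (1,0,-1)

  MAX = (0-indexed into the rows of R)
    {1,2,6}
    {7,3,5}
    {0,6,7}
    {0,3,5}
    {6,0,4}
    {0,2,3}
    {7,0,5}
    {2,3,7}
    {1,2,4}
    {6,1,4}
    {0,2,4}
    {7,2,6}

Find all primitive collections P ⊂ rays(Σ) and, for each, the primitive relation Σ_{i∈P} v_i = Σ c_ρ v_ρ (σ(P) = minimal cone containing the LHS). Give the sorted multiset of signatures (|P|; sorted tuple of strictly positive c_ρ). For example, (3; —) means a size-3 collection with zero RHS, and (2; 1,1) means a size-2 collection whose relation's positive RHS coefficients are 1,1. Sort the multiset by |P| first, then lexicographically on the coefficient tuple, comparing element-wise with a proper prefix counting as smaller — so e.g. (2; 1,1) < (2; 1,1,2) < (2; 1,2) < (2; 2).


Σ has 14 primitive collections:

  P = {4,7}:  v_{4} + v_{7} = 0  ⟹  sig = (2; —)
  P = {0,1}:  v_{0} + v_{1} = v_{4}  ⟹  sig = (2; 1)
  P = {1,5}:  v_{1} + v_{5} = v_{2}  ⟹  sig = (2; 1)
  P = {2,5}:  v_{2} + v_{5} = v_{3}  ⟹  sig = (2; 1)
  P = {5,6}:  v_{5} + v_{6} = v_{7}  ⟹  sig = (2; 1)
  P = {1,7}:  v_{1} + v_{7} = v_{2} + v_{6}  ⟹  sig = (2; 1,1)
  P = {3,6}:  v_{3} + v_{6} = v_{2} + v_{7}  ⟹  sig = (2; 1,1)
  P = {4,5}:  v_{4} + v_{5} = v_{0} + v_{2}  ⟹  sig = (2; 1,1)
  P = {3,4}:  v_{3} + v_{4} = v_{0} + 2·v_{2}  ⟹  sig = (2; 1,2)
  P = {1,3}:  v_{1} + v_{3} = 2·v_{2}  ⟹  sig = (2; 2)
  P = {0,2,6}:  v_{0} + v_{2} + v_{6} = 0  ⟹  sig = (3; —)
  P = {0,2,7}:  v_{0} + v_{2} + v_{7} = v_{5}  ⟹  sig = (3; 1)
  P = {2,4,6}:  v_{2} + v_{4} + v_{6} = v_{1}  ⟹  sig = (3; 1)
  P = {0,3,7}:  v_{0} + v_{3} + v_{7} = 2·v_{5}  ⟹  sig = (3; 2)

Hence PRS(X_Σ) =
    (2; —)
    (2; 1)
    (2; 1)
    (2; 1)
    (2; 1)
    (2; 1,1)
    (2; 1,1)
    (2; 1,1)
    (2; 1,2)
    (2; 2)
    (3; —)
    (3; 1)
    (3; 1)
    (3; 2)


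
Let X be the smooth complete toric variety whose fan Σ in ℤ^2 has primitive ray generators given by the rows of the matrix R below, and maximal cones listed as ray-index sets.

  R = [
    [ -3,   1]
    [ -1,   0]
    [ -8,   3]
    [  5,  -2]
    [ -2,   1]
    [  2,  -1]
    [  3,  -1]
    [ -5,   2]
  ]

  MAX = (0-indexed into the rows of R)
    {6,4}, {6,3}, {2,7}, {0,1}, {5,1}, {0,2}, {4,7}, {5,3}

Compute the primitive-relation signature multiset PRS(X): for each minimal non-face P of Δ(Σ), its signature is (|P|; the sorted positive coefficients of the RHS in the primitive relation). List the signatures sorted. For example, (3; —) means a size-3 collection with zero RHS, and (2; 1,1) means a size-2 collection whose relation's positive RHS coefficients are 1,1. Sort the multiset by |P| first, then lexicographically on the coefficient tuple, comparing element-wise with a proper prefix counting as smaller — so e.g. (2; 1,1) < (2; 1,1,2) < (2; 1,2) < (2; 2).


The 20 primitive collections of Σ (r=8, n=2):

  • {0,6}:  v_{0} + v_{6} = 0  ⇒ sig = (2; —)
  • {3,7}:  v_{3} + v_{7} = 0  ⇒ sig = (2; —)
  • {4,5}:  v_{4} + v_{5} = 0  ⇒ sig = (2; —)
  • {0,3}:  v_{0} + v_{3} = v_{5}  ⇒ sig = (2; 1)
  • {0,4}:  v_{0} + v_{4} = v_{7}  ⇒ sig = (2; 1)
  • {0,5}:  v_{0} + v_{5} = v_{1}  ⇒ sig = (2; 1)
  • {0,7}:  v_{0} + v_{7} = v_{2}  ⇒ sig = (2; 1)
  • {1,4}:  v_{1} + v_{4} = v_{0}  ⇒ sig = (2; 1)
  • {1,6}:  v_{1} + v_{6} = v_{5}  ⇒ sig = (2; 1)
  • {2,3}:  v_{2} + v_{3} = v_{0}  ⇒ sig = (2; 1)
  • {2,6}:  v_{2} + v_{6} = v_{7}  ⇒ sig = (2; 1)
  • {3,4}:  v_{3} + v_{4} = v_{6}  ⇒ sig = (2; 1)
  • {5,6}:  v_{5} + v_{6} = v_{3}  ⇒ sig = (2; 1)
  • {5,7}:  v_{5} + v_{7} = v_{0}  ⇒ sig = (2; 1)
  • {6,7}:  v_{6} + v_{7} = v_{4}  ⇒ sig = (2; 1)
  • {1,3}:  v_{1} + v_{3} = 2·v_{5}  ⇒ sig = (2; 2)
  • {1,7}:  v_{1} + v_{7} = 2·v_{0}  ⇒ sig = (2; 2)
  • {2,4}:  v_{2} + v_{4} = 2·v_{7}  ⇒ sig = (2; 2)
  • {2,5}:  v_{2} + v_{5} = 2·v_{0}  ⇒ sig = (2; 2)
  • {1,2}:  v_{1} + v_{2} = 3·v_{0}  ⇒ sig = (2; 3)

Sorted signature multiset PRS(X):
[(2; —), (2; —), (2; —), (2; 1), (2; 1), (2; 1), (2; 1), (2; 1), (2; 1), (2; 1), (2; 1), (2; 1), (2; 1), (2; 1), (2; 1), (2; 2), (2; 2), (2; 2), (2; 2), (2; 3)]


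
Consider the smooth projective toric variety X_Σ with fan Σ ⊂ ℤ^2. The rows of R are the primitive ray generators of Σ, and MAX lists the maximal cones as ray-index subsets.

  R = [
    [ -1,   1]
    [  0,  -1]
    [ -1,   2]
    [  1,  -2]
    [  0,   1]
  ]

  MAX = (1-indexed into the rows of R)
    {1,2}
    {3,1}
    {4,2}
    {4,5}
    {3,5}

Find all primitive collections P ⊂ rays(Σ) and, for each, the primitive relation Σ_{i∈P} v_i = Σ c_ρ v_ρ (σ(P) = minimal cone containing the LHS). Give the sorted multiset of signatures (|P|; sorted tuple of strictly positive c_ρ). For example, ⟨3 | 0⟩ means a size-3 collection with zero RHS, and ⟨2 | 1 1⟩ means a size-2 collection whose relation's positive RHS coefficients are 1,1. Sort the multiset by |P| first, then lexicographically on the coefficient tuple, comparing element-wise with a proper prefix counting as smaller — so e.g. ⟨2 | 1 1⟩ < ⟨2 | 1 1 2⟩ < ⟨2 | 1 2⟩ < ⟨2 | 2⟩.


Σ has 5 primitive collections:

  • {2,5}:  v_{2} + v_{5} = 0  ⟹  sig = ⟨2 | 0⟩
  • {3,4}:  v_{3} + v_{4} = 0  ⟹  sig = ⟨2 | 0⟩
  • {1,4}:  v_{1} + v_{4} = v_{2}  ⟹  sig = ⟨2 | 1⟩
  • {1,5}:  v_{1} + v_{5} = v_{3}  ⟹  sig = ⟨2 | 1⟩
  • {2,3}:  v_{2} + v_{3} = v_{1}  ⟹  sig = ⟨2 | 1⟩

Hence PRS(X_Σ) =
    |P|=2: 5 collections, coeffs (), (), (1), (1), (1)


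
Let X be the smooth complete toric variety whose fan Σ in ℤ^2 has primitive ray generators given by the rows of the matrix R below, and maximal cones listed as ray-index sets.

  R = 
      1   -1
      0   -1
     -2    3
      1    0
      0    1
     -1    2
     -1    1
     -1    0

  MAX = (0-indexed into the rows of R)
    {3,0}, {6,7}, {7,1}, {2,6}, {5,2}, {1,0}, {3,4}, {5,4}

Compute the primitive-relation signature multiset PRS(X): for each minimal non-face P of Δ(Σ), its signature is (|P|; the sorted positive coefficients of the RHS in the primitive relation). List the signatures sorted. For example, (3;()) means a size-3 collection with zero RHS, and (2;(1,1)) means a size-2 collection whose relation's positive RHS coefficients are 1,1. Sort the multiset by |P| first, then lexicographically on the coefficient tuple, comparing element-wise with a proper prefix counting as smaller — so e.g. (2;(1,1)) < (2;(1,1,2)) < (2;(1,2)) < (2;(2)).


Minimal non-faces — 20 found among 8 rays, 8 max cones:

  • {0,6}:  v_{0} + v_{6} = 0  →  sig = (2;())
  • {1,4}:  v_{1} + v_{4} = 0  →  sig = (2;())
  • {3,7}:  v_{3} + v_{7} = 0  →  sig = (2;())
  • {0,2}:  v_{0} + v_{2} = v_{5}  →  sig = (2;(1))
  • {0,4}:  v_{0} + v_{4} = v_{3}  →  sig = (2;(1))
  • {0,5}:  v_{0} + v_{5} = v_{4}  →  sig = (2;(1))
  • {0,7}:  v_{0} + v_{7} = v_{1}  →  sig = (2;(1))
  • {1,3}:  v_{1} + v_{3} = v_{0}  →  sig = (2;(1))
  • {1,5}:  v_{1} + v_{5} = v_{6}  →  sig = (2;(1))
  • {1,6}:  v_{1} + v_{6} = v_{7}  →  sig = (2;(1))
  • {3,6}:  v_{3} + v_{6} = v_{4}  →  sig = (2;(1))
  • {4,6}:  v_{4} + v_{6} = v_{5}  →  sig = (2;(1))
  • {4,7}:  v_{4} + v_{7} = v_{6}  →  sig = (2;(1))
  • {5,6}:  v_{5} + v_{6} = v_{2}  →  sig = (2;(1))
  • {2,3}:  v_{2} + v_{3} = v_{4} + v_{5}  →  sig = (2;(1,1))
  • {1,2}:  v_{1} + v_{2} = 2·v_{6}  →  sig = (2;(2))
  • {2,4}:  v_{2} + v_{4} = 2·v_{5}  →  sig = (2;(2))
  • {3,5}:  v_{3} + v_{5} = 2·v_{4}  →  sig = (2;(2))
  • {5,7}:  v_{5} + v_{7} = 2·v_{6}  →  sig = (2;(2))
  • {2,7}:  v_{2} + v_{7} = 3·v_{6}  →  sig = (2;(3))

so the primitive-relation signature multiset is
[(2;()), (2;()), (2;()), (2;(1)), (2;(1)), (2;(1)), (2;(1)), (2;(1)), (2;(1)), (2;(1)), (2;(1)), (2;(1)), (2;(1)), (2;(1)), (2;(1,1)), (2;(2)), (2;(2)), (2;(2)), (2;(2)), (2;(3))]


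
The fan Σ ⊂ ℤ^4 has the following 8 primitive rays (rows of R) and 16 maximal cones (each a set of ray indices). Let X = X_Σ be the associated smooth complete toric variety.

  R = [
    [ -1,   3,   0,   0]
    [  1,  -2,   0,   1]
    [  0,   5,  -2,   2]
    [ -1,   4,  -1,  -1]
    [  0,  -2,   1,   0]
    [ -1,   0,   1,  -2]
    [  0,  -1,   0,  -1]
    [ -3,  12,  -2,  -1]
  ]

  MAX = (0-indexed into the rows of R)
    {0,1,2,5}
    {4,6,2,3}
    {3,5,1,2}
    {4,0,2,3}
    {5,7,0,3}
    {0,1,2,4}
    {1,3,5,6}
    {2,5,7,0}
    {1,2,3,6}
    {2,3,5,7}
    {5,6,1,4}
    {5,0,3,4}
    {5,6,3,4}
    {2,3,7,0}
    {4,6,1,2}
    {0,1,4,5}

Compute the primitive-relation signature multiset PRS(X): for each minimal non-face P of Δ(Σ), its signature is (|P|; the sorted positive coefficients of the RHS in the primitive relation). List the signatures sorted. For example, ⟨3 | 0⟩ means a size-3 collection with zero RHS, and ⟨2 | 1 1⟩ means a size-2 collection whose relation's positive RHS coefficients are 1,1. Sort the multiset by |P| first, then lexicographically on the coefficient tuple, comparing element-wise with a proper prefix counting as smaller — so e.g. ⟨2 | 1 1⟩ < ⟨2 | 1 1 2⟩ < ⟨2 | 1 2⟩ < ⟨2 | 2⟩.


Primitive collections (9):

  P={0,6}:  v_{0} + v_{6} = v_{3} + v_{4}  →  sig = ⟨2 | 1 1⟩
  P={4,7}:  v_{4} + v_{7} = 2·v_{0} + v_{3}  →  sig = ⟨2 | 1 2⟩
  P={6,7}:  v_{6} + v_{7} = v_{0} + 2·v_{3}  →  sig = ⟨2 | 1 2⟩
  P={1,7}:  v_{1} + v_{7} = 2·v_{2} + 2·v_{5}  →  sig = ⟨2 | 2 2⟩
  P={1,3,4}:  v_{1} + v_{3} + v_{4} = 0  →  sig = ⟨3 | 0⟩
  P={2,4,5}:  v_{2} + v_{4} + v_{5} = v_{0}  →  sig = ⟨3 | 1⟩
  P={2,5,6}:  v_{2} + v_{5} + v_{6} = v_{3}  →  sig = ⟨3 | 1⟩
  P={0,1,3}:  v_{0} + v_{1} + v_{3} = v_{2} + v_{5}  →  sig = ⟨3 | 1 1⟩
  P={0,2,3,5}:  v_{0} + v_{2} + v_{3} + v_{5} = v_{7}  →  sig = ⟨4 | 1⟩

Sorted signature multiset PRS(X):
[⟨2 | 1 1⟩, ⟨2 | 1 2⟩, ⟨2 | 1 2⟩, ⟨2 | 2 2⟩, ⟨3 | 0⟩, ⟨3 | 1⟩, ⟨3 | 1⟩, ⟨3 | 1 1⟩, ⟨4 | 1⟩]


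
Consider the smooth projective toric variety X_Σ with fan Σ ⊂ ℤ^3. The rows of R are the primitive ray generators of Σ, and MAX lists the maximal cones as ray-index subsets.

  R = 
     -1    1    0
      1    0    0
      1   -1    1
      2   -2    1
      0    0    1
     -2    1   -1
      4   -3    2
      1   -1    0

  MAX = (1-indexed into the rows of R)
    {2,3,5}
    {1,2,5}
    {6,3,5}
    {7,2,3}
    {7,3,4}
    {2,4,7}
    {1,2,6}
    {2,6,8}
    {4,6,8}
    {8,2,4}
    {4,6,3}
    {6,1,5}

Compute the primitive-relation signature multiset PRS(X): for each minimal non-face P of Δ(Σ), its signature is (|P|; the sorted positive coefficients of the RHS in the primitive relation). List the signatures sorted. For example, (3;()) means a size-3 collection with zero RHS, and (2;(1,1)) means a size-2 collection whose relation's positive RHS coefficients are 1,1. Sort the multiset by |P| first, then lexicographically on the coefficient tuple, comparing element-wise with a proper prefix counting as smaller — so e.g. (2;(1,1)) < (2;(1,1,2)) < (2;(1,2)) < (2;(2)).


Primitive collections (14):

  • {1,8}:  v_{1} + v_{8} = 0  ⟹  sig = (2;())
  • {1,3}:  v_{1} + v_{3} = v_{5}  ⟹  sig = (2;(1))
  • {1,4}:  v_{1} + v_{4} = v_{3}  ⟹  sig = (2;(1))
  • {3,8}:  v_{3} + v_{8} = v_{4}  ⟹  sig = (2;(1))
  • {5,8}:  v_{5} + v_{8} = v_{3}  ⟹  sig = (2;(1))
  • {6,7}:  v_{6} + v_{7} = v_{4}  ⟹  sig = (2;(1))
  • {1,7}:  v_{1} + v_{7} = v_{2} + 2·v_{3}  ⟹  sig = (2;(1,2))
  • {7,8}:  v_{7} + v_{8} = v_{2} + 2·v_{4}  ⟹  sig = (2;(1,2))
  • {5,7}:  v_{5} + v_{7} = v_{2} + 3·v_{3}  ⟹  sig = (2;(1,3))
  • {4,5}:  v_{4} + v_{5} = 2·v_{3}  ⟹  sig = (2;(2))
  • {2,3,6}:  v_{2} + v_{3} + v_{6} = 0  ⟹  sig = (3;())
  • {2,3,4}:  v_{2} + v_{3} + v_{4} = v_{7}  ⟹  sig = (3;(1))
  • {2,4,6}:  v_{2} + v_{4} + v_{6} = v_{8}  ⟹  sig = (3;(1))
  • {2,5,6}:  v_{2} + v_{5} + v_{6} = v_{1}  ⟹  sig = (3;(1))

so the primitive-relation signature multiset is
[(2;()), (2;(1)), (2;(1)), (2;(1)), (2;(1)), (2;(1)), (2;(1,2)), (2;(1,2)), (2;(1,3)), (2;(2)), (3;()), (3;(1)), (3;(1)), (3;(1))]


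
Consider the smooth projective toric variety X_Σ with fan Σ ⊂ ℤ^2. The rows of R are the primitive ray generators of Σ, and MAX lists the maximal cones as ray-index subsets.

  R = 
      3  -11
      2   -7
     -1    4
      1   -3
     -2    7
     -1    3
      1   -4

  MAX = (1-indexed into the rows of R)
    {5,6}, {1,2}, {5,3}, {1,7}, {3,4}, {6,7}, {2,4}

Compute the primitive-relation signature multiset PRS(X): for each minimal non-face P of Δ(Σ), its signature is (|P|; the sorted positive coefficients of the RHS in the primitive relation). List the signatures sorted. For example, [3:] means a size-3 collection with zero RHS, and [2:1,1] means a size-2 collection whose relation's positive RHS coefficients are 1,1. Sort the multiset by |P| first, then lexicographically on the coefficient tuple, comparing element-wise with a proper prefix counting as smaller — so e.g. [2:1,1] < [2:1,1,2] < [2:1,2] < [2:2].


Primitive collections (14):

  P = {2,5}:  v_{2} + v_{5} = 0 — sig = [2:]
  P = {3,7}:  v_{3} + v_{7} = 0 — sig = [2:]
  P = {4,6}:  v_{4} + v_{6} = 0 — sig = [2:]
  P = {1,3}:  v_{1} + v_{3} = v_{2} — sig = [2:1]
  P = {1,5}:  v_{1} + v_{5} = v_{7} — sig = [2:1]
  P = {2,3}:  v_{2} + v_{3} = v_{4} — sig = [2:1]
  P = {2,6}:  v_{2} + v_{6} = v_{7} — sig = [2:1]
  P = {2,7}:  v_{2} + v_{7} = v_{1} — sig = [2:1]
  P = {3,6}:  v_{3} + v_{6} = v_{5} — sig = [2:1]
  P = {4,5}:  v_{4} + v_{5} = v_{3} — sig = [2:1]
  P = {4,7}:  v_{4} + v_{7} = v_{2} — sig = [2:1]
  P = {5,7}:  v_{5} + v_{7} = v_{6} — sig = [2:1]
  P = {1,4}:  v_{1} + v_{4} = 2·v_{2} — sig = [2:2]
  P = {1,6}:  v_{1} + v_{6} = 2·v_{7} — sig = [2:2]

Hence PRS(X_Σ) =
{ [2:] ×3,  [2:1] ×9,  [2:2] ×2 }


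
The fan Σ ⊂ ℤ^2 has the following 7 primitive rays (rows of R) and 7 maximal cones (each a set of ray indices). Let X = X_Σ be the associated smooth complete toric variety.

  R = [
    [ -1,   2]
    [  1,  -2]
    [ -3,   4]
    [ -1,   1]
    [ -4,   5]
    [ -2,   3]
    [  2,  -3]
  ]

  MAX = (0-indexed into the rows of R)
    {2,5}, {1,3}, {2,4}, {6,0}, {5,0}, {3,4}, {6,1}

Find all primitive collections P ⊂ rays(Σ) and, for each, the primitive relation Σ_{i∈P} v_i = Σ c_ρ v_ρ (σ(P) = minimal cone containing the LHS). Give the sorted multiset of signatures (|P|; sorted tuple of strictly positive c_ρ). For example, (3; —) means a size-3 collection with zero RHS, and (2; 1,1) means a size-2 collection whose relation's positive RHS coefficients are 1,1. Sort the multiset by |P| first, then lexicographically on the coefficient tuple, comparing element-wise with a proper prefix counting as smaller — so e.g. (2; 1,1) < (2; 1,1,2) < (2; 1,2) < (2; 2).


The 14 primitive collections of Σ (r=7, n=2):

  P = {0,1}:  v_{0} + v_{1} = 0  →  sig = (2; —)
  P = {5,6}:  v_{5} + v_{6} = 0  →  sig = (2; —)
  P = {0,3}:  v_{0} + v_{3} = v_{5}  →  sig = (2; 1)
  P = {1,5}:  v_{1} + v_{5} = v_{3}  →  sig = (2; 1)
  P = {2,3}:  v_{2} + v_{3} = v_{4}  →  sig = (2; 1)
  P = {2,6}:  v_{2} + v_{6} = v_{3}  →  sig = (2; 1)
  P = {3,5}:  v_{3} + v_{5} = v_{2}  →  sig = (2; 1)
  P = {3,6}:  v_{3} + v_{6} = v_{1}  →  sig = (2; 1)
  P = {0,4}:  v_{0} + v_{4} = v_{2} + v_{5}  →  sig = (2; 1,1)
  P = {0,2}:  v_{0} + v_{2} = 2·v_{5}  →  sig = (2; 2)
  P = {1,2}:  v_{1} + v_{2} = 2·v_{3}  →  sig = (2; 2)
  P = {4,5}:  v_{4} + v_{5} = 2·v_{2}  →  sig = (2; 2)
  P = {4,6}:  v_{4} + v_{6} = 2·v_{3}  →  sig = (2; 2)
  P = {1,4}:  v_{1} + v_{4} = 3·v_{3}  →  sig = (2; 3)

Hence PRS(X_Σ) =
    |P|=2: 14 collections, coeffs (), (), (1), (1), (1), (1), (1), (1), (1,1), (2), (2), (2), (2), (3)


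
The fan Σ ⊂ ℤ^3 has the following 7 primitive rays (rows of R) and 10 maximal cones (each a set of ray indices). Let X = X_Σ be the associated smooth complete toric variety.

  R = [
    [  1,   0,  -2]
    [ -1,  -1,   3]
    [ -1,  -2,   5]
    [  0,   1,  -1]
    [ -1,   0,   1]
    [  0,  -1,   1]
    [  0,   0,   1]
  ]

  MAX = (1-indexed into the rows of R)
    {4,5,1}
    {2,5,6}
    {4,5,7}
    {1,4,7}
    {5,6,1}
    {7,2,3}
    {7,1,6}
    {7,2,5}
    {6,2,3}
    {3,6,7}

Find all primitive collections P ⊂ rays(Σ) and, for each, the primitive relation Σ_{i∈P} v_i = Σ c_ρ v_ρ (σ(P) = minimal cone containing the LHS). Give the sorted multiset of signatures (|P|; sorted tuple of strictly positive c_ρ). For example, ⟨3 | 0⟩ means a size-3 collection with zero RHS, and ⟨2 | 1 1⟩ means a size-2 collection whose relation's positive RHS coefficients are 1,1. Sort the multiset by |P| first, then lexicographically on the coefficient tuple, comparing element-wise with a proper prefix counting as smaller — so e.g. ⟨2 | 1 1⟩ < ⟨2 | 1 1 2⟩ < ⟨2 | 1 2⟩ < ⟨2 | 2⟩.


The 9 primitive collections of Σ (r=7, n=3):

  • {4,6}:  v_{4} + v_{6} = 0  ⟹  sig = ⟨2 | 0⟩
  • {1,2}:  v_{1} + v_{2} = v_{6}  ⟹  sig = ⟨2 | 1⟩
  • {2,4}:  v_{2} + v_{4} = v_{5} + v_{7}  ⟹  sig = ⟨2 | 1 1⟩
  • {3,4}:  v_{3} + v_{4} = v_{2} + v_{7}  ⟹  sig = ⟨2 | 1 1⟩
  • {1,3}:  v_{1} + v_{3} = 2·v_{6} + v_{7}  ⟹  sig = ⟨2 | 1 2⟩
  • {3,5}:  v_{3} + v_{5} = 2·v_{2}  ⟹  sig = ⟨2 | 2⟩
  • {1,5,7}:  v_{1} + v_{5} + v_{7} = 0  ⟹  sig = ⟨3 | 0⟩
  • {2,6,7}:  v_{2} + v_{6} + v_{7} = v_{3}  ⟹  sig = ⟨3 | 1⟩
  • {5,6,7}:  v_{5} + v_{6} + v_{7} = v_{2}  ⟹  sig = ⟨3 | 1⟩

Signatures (|P|; sorted positive RHS coefficients), sorted:
    |P|=2: 6 collections, coeffs (), (1), (1,1), (1,1), (1,2), (2)
    |P|=3: 3 collections, coeffs (), (1), (1)


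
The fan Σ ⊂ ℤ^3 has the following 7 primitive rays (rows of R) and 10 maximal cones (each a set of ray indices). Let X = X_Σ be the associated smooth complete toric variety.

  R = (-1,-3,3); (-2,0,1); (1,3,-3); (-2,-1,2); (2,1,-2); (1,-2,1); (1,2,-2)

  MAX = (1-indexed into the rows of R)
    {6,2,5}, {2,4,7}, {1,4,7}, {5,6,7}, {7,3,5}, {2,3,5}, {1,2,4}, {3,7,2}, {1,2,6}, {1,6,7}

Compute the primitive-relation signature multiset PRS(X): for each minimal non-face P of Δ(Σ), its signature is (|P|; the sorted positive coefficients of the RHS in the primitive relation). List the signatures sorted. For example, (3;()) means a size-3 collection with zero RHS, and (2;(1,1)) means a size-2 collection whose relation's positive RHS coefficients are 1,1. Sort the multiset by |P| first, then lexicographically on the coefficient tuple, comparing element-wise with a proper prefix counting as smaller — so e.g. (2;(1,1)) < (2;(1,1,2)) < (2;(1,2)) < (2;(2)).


The 9 primitive collections of Σ (r=7, n=3):

  • {1,3}:  v_{1} + v_{3} = 0  →  sig = (2;())
  • {4,5}:  v_{4} + v_{5} = 0  →  sig = (2;())
  • {1,5}:  v_{1} + v_{5} = v_{6}  →  sig = (2;(1))
  • {3,6}:  v_{3} + v_{6} = v_{5}  →  sig = (2;(1))
  • {4,6}:  v_{4} + v_{6} = v_{1}  →  sig = (2;(1))
  • {3,4}:  v_{3} + v_{4} = v_{2} + v_{7}  →  sig = (2;(1,1))
  • {2,6,7}:  v_{2} + v_{6} + v_{7} = 0  →  sig = (3;())
  • {1,2,7}:  v_{1} + v_{2} + v_{7} = v_{4}  →  sig = (3;(1))
  • {2,5,7}:  v_{2} + v_{5} + v_{7} = v_{3}  →  sig = (3;(1))

Hence PRS(X_Σ) =
    |P|=2: 6 collections, coeffs (), (), (1), (1), (1), (1,1)
    |P|=3: 3 collections, coeffs (), (1), (1)


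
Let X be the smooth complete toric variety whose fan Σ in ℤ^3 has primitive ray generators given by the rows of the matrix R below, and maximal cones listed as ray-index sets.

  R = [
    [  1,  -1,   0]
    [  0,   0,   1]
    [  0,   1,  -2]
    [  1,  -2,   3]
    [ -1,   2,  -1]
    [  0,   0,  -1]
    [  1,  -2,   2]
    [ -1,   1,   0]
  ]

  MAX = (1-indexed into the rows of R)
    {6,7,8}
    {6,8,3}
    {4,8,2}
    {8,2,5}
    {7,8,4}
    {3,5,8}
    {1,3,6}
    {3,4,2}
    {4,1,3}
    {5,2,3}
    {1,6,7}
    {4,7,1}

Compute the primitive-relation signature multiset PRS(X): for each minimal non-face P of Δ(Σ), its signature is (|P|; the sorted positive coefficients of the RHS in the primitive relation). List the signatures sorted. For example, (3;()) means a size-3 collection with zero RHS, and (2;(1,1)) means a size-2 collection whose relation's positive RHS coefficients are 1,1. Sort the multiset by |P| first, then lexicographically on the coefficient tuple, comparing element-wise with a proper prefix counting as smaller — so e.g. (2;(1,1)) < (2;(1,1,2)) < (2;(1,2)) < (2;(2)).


Σ has 12 primitive collections:

  P={1,8}:  v_{1} + v_{8} = 0  →  sig = (2;())
  P={2,6}:  v_{2} + v_{6} = 0  →  sig = (2;())
  P={2,7}:  v_{2} + v_{7} = v_{4}  →  sig = (2;(1))
  P={3,7}:  v_{3} + v_{7} = v_{1}  →  sig = (2;(1))
  P={4,6}:  v_{4} + v_{6} = v_{7}  →  sig = (2;(1))
  P={5,7}:  v_{5} + v_{7} = v_{2}  →  sig = (2;(1))
  P={1,2}:  v_{1} + v_{2} = v_{3} + v_{4}  →  sig = (2;(1,1))
  P={1,5}:  v_{1} + v_{5} = v_{2} + v_{3}  →  sig = (2;(1,1))
  P={5,6}:  v_{5} + v_{6} = v_{3} + v_{8}  →  sig = (2;(1,1))
  P={4,5}:  v_{4} + v_{5} = 2·v_{2}  →  sig = (2;(2))
  P={2,3,8}:  v_{2} + v_{3} + v_{8} = v_{5}  →  sig = (3;(1))
  P={3,4,8}:  v_{3} + v_{4} + v_{8} = v_{2}  →  sig = (3;(1))

so the primitive-relation signature multiset is
    (2;())
    (2;())
    (2;(1))
    (2;(1))
    (2;(1))
    (2;(1))
    (2;(1,1))
    (2;(1,1))
    (2;(1,1))
    (2;(2))
    (3;(1))
    (3;(1))
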